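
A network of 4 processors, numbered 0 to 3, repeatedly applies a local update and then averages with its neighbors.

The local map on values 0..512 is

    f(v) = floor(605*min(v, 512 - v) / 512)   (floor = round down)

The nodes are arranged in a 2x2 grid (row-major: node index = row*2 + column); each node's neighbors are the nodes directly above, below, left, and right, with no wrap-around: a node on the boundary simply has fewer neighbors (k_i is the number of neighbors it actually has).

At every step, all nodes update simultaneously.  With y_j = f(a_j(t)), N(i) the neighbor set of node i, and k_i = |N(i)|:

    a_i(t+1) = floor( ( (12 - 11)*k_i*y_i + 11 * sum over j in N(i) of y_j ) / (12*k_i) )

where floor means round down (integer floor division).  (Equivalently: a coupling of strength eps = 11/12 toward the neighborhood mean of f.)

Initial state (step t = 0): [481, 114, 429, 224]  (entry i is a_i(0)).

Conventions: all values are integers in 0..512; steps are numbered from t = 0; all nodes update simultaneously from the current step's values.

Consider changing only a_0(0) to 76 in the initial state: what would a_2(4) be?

Simulating step by step:
t=0: [76, 114, 429, 224]
t=1: [113, 172, 169, 128]
t=2: [195, 147, 146, 196]
t=3: [177, 225, 225, 177]
t=4: [260, 213, 213, 260]

Answer: a_2(4) = 213
Key observation: This trace re-runs the system from the modified initial state.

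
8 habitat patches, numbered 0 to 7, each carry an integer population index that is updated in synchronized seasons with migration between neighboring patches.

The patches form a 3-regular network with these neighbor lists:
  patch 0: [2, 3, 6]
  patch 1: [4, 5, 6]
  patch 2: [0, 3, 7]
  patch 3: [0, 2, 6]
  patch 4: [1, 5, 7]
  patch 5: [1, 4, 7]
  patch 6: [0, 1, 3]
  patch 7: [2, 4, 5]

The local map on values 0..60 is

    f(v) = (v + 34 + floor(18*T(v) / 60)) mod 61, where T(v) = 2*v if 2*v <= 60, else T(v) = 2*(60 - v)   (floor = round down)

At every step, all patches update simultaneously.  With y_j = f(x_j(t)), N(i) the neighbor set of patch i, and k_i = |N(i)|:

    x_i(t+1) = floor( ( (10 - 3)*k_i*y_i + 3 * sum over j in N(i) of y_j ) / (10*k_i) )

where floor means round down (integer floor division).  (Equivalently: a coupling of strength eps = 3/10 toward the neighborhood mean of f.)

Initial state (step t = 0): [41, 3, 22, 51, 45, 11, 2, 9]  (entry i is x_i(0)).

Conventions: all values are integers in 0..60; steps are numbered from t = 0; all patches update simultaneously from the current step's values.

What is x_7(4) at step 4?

Simulating step by step:
t=0: [41, 3, 22, 51, 45, 11, 2, 9]
t=1: [24, 38, 15, 27, 32, 47, 35, 42]
t=2: [17, 23, 45, 20, 22, 25, 21, 28]
t=3: [3, 9, 21, 6, 9, 12, 5, 16]
t=4: [35, 47, 18, 38, 49, 52, 42, 52]

Answer: x_7(4) = 52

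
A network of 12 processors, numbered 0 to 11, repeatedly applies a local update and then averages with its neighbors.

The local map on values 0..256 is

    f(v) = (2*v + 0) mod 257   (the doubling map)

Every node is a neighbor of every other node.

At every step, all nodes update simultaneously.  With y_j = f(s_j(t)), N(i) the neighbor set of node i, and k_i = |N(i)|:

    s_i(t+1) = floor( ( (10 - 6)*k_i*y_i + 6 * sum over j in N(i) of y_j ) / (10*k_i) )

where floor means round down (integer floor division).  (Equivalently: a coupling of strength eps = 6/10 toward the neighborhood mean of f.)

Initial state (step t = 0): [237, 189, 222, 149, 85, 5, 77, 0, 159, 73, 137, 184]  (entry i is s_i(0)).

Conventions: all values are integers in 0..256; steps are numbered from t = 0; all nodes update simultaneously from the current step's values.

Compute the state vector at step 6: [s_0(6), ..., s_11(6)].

Answer: [148, 204, 146, 199, 118, 198, 116, 197, 200, 205, 198, 203]

Derivation:
t=0: [237, 189, 222, 149, 85, 5, 77, 0, 159, 73, 137, 184]
t=1: [142, 109, 131, 81, 126, 70, 120, 67, 88, 117, 73, 105]
t=2: [115, 181, 107, 162, 193, 154, 188, 152, 166, 186, 156, 178]
t=3: [150, 107, 145, 94, 115, 88, 112, 87, 97, 110, 90, 105]
t=4: [128, 187, 125, 178, 193, 174, 191, 173, 180, 189, 175, 186]
t=5: [175, 127, 172, 120, 131, 118, 129, 117, 122, 128, 118, 126]
t=6: [148, 204, 146, 199, 118, 198, 116, 197, 200, 205, 198, 203]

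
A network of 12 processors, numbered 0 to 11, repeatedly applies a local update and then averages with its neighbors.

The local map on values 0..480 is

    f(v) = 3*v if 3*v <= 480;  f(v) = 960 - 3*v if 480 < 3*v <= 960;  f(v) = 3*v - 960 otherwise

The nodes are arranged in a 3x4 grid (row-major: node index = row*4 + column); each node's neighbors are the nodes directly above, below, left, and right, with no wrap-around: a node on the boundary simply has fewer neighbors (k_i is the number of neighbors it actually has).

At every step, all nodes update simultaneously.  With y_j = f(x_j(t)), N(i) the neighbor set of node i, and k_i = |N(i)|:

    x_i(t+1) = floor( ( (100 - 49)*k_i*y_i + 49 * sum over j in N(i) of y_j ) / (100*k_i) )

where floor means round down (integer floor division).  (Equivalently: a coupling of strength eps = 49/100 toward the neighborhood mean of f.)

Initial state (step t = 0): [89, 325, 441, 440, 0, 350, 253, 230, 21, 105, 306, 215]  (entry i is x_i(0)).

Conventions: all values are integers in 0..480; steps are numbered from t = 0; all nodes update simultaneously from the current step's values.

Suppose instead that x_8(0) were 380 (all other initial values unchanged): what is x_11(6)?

Answer: x_11(6) = 148
Key observation: This trace re-runs the system from the modified initial state.

Derivation:
t=0: [89, 325, 441, 440, 0, 350, 253, 230, 380, 105, 306, 215]
t=1: [139, 125, 279, 338, 87, 110, 196, 280, 168, 211, 157, 237]
t=2: [368, 333, 193, 87, 329, 331, 317, 171, 376, 372, 395, 271]
t=3: [89, 111, 244, 335, 70, 45, 137, 296, 130, 149, 165, 239]
t=4: [269, 272, 245, 96, 236, 240, 319, 150, 359, 389, 416, 255]
t=5: [175, 174, 185, 312, 211, 196, 148, 308, 172, 210, 213, 280]
t=6: [409, 421, 354, 120, 371, 378, 365, 114, 387, 354, 309, 148]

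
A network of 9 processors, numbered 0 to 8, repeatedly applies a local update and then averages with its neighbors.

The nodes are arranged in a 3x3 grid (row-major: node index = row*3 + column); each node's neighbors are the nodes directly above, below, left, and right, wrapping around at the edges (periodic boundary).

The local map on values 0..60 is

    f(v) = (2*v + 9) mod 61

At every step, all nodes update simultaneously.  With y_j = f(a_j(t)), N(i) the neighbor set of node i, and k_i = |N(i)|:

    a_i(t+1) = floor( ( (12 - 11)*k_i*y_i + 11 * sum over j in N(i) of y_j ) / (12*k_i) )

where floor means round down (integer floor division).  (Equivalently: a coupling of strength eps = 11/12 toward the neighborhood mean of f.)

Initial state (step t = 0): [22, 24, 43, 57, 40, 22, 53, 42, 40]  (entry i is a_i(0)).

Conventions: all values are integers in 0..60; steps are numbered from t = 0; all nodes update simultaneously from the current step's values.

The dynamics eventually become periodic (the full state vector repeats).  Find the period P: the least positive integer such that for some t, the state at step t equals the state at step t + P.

Answer: 6
Key observation: The state at step 29, [1, 7, 7, 7, 1, 7, 7, 7, 1], reappears at step 35 — and no state repeats earlier — so the cycle the system enters has period 6.

Derivation:
t=0: [22, 24, 43, 57, 40, 22, 53, 42, 40]
t=1: [37, 38, 46, 43, 35, 25, 30, 40, 41]
t=2: [26, 26, 34, 27, 34, 32, 26, 20, 33]
t=3: [4, 18, 7, 6, 15, 12, 14, 10, 18]
t=4: [30, 28, 34, 30, 32, 32, 28, 40, 31]
t=5: [8, 15, 9, 8, 12, 11, 12, 9, 14]
t=6: [30, 28, 32, 30, 30, 30, 28, 34, 30]
t=7: [7, 10, 7, 7, 8, 8, 9, 6, 9]
t=8: [25, 23, 25, 24, 24, 24, 23, 26, 24]
t=9: [56, 44, 57, 57, 43, 57, 44, 51, 43]
t=10: [21, 36, 30, 30, 23, 16, 36, 36, 23]
t=11: [17, 32, 38, 38, 24, 32, 32, 36, 24]
t=12: [20, 34, 30, 30, 20, 38, 34, 33, 20]
t=13: [15, 28, 32, 32, 18, 28, 28, 30, 18]
t=14: [10, 24, 22, 22, 10, 26, 24, 23, 10]
t=15: [52, 42, 30, 30, 40, 37, 42, 44, 40]
t=16: [22, 31, 31, 31, 24, 18, 31, 30, 24]
t=17: [13, 30, 38, 38, 21, 34, 30, 31, 21]
t=18: [17, 28, 27, 27, 17, 35, 28, 27, 17]
t=19: [6, 20, 24, 24, 9, 22, 20, 21, 9]
t=20: [50, 39, 39, 39, 50, 42, 39, 39, 50]
t=21: [27, 36, 37, 37, 29, 36, 36, 36, 29]
t=22: [19, 13, 12, 12, 19, 14, 13, 13, 19]
t=23: [35, 40, 40, 40, 36, 39, 40, 40, 36]
t=24: [27, 23, 23, 23, 26, 24, 23, 24, 26]
t=25: [50, 30, 30, 30, 51, 29, 30, 29, 51]
t=26: [11, 26, 26, 26, 10, 27, 26, 27, 10]
t=27: [2, 14, 14, 14, 3, 13, 14, 13, 3]
t=28: [35, 26, 26, 26, 34, 26, 26, 26, 34]
t=29: [1, 7, 7, 7, 1, 7, 7, 7, 1]
t=30: [22, 17, 17, 17, 22, 17, 17, 17, 22]
t=31: [43, 47, 47, 47, 43, 47, 47, 47, 43]
t=32: [41, 38, 38, 38, 41, 38, 38, 38, 41]
t=33: [24, 26, 26, 26, 24, 26, 26, 26, 24]
t=34: [4, 26, 26, 26, 4, 26, 26, 26, 4]
t=35: [1, 7, 7, 7, 1, 7, 7, 7, 1]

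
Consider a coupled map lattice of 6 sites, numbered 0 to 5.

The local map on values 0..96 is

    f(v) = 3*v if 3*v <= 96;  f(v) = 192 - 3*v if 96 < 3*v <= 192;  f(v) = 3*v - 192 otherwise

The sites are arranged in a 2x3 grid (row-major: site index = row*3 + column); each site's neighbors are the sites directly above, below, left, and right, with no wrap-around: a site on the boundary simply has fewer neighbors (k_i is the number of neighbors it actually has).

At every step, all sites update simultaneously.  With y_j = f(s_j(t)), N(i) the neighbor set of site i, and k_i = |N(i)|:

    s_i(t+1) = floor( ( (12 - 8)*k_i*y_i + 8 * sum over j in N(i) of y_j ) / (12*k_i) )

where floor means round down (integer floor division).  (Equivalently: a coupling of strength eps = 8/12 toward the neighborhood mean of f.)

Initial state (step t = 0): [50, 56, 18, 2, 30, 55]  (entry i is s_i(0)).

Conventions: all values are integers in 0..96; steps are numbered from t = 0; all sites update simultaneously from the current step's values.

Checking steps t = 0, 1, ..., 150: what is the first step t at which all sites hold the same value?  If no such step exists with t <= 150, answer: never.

Answer: 34
Key observation: Synchronization is absorbing here: once all sites are equal they stay equal, and step 34 is the first all-equal step.

Derivation:
t=0: [50, 56, 18, 2, 30, 55]  (not all equal)
t=1: [24, 49, 35, 46, 42, 57]  (not all equal)
t=2: [57, 65, 51, 64, 48, 58]  (not all equal)
t=3: [8, 25, 20, 23, 20, 35]  (not all equal)
t=4: [56, 57, 74, 51, 71, 69]  (not all equal)
t=5: [28, 23, 22, 28, 23, 22]  (not all equal)
t=6: [79, 71, 67, 79, 71, 67]  (not all equal)
t=7: [37, 23, 13, 37, 23, 13]  (not all equal)
t=8: [77, 65, 49, 77, 65, 49]  (not all equal)
t=9: [27, 20, 31, 27, 20, 31]  (not all equal)
t=10: [74, 72, 82, 74, 72, 82]  (not all equal)
t=11: [28, 32, 44, 28, 32, 44]  (not all equal)
t=12: [88, 85, 72, 88, 85, 72]  (not all equal)
t=13: [69, 56, 37, 69, 56, 37]  (not all equal)
t=14: [18, 34, 62, 18, 34, 62]  (not all equal)
t=15: [66, 63, 34, 66, 63, 34]  (not all equal)
t=16: [5, 23, 61, 5, 23, 61]  (not all equal)
t=17: [33, 43, 29, 33, 43, 29]  (not all equal)
t=18: [83, 75, 79, 83, 75, 79]  (not all equal)
t=19: [49, 41, 41, 49, 41, 41]  (not all equal)
t=20: [53, 63, 69, 53, 63, 69]  (not all equal)
t=21: [23, 12, 11, 23, 12, 11]  (not all equal)
t=22: [58, 42, 34, 58, 42, 34]  (not all equal)
t=23: [34, 60, 82, 34, 60, 82]  (not all equal)
t=24: [64, 38, 40, 64, 38, 40]  (not all equal)
t=25: [26, 59, 74, 26, 59, 74]  (not all equal)
t=26: [57, 32, 25, 57, 32, 25]  (not all equal)
t=27: [46, 74, 82, 46, 74, 82]  (not all equal)
t=28: [46, 40, 46, 46, 40, 46]  (not all equal)
t=29: [60, 64, 60, 60, 64, 60]  (not all equal)
t=30: [8, 5, 8, 8, 5, 8]  (not all equal)
t=31: [21, 19, 21, 21, 19, 21]  (not all equal)
t=32: [61, 59, 61, 61, 59, 61]  (not all equal)
t=33: [11, 12, 11, 11, 12, 11]  (not all equal)
t=34: [34, 34, 34, 34, 34, 34]  (all equal)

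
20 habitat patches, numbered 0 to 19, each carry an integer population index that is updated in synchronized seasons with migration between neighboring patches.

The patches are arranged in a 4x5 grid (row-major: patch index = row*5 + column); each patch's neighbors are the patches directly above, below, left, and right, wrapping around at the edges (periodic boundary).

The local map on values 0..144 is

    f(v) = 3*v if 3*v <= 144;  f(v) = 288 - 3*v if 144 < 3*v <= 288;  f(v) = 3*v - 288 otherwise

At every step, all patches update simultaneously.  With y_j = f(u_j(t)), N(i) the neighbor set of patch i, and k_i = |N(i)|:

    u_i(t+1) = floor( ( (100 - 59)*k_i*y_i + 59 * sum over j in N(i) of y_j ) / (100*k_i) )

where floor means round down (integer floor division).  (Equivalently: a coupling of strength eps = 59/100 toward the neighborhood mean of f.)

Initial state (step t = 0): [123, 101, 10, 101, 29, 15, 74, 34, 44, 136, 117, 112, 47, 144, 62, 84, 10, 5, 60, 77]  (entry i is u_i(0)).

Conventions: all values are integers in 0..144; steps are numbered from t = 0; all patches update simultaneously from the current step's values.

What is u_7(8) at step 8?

Answer: u_7(8) = 70

Derivation:
t=0: [123, 101, 10, 101, 29, 15, 74, 34, 44, 136, 117, 112, 47, 144, 62, 84, 10, 5, 60, 77]
t=1: [60, 36, 33, 58, 75, 67, 58, 96, 110, 103, 59, 63, 103, 130, 98, 48, 29, 51, 78, 72]
t=2: [103, 104, 93, 84, 72, 87, 90, 40, 52, 37, 95, 89, 58, 59, 47, 114, 107, 93, 84, 68]
t=3: [34, 21, 31, 51, 66, 33, 35, 89, 109, 100, 37, 33, 85, 107, 103, 42, 29, 32, 50, 79]
t=4: [97, 82, 84, 108, 81, 89, 84, 48, 45, 41, 96, 90, 50, 47, 39, 103, 92, 91, 103, 76]
t=5: [20, 30, 49, 49, 51, 32, 47, 109, 120, 97, 26, 34, 103, 118, 95, 19, 19, 36, 45, 54]
t=6: [80, 95, 113, 129, 104, 80, 106, 71, 66, 46, 70, 85, 55, 61, 41, 70, 76, 96, 120, 100]
t=7: [42, 29, 47, 75, 53, 63, 35, 74, 98, 98, 73, 56, 81, 103, 99, 61, 41, 45, 61, 48]
t=8: [113, 108, 109, 82, 102, 85, 97, 70, 25, 38, 77, 99, 68, 32, 39, 111, 116, 116, 96, 110]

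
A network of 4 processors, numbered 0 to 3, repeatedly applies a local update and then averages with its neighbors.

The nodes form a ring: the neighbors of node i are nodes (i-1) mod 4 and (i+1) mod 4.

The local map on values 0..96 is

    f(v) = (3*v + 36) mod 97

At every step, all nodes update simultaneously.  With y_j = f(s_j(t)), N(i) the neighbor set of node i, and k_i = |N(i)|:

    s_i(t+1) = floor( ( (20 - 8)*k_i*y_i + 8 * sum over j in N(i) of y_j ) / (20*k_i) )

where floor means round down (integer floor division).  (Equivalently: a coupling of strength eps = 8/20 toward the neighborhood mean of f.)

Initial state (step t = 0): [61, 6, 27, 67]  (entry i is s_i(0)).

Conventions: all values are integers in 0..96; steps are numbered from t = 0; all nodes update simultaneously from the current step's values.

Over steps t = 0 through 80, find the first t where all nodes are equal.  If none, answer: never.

Answer: 40
Key observation: Synchronization is absorbing here: once all nodes are equal they stay equal, and step 40 is the first all-equal step.

Derivation:
t=0: [61, 6, 27, 67]  (not all equal)
t=1: [34, 41, 31, 34]  (not all equal)
t=2: [45, 51, 39, 39]  (not all equal)
t=3: [74, 81, 63, 59]  (not all equal)
t=4: [59, 70, 39, 30]  (not all equal)
t=5: [27, 46, 49, 32]  (not all equal)
t=6: [34, 67, 74, 42]  (not all equal)
t=7: [46, 46, 60, 60]  (not all equal)
t=8: [66, 66, 33, 33]  (not all equal)
t=9: [39, 39, 38, 38]  (not all equal)
t=10: [55, 55, 53, 53]  (not all equal)
t=11: [5, 5, 2, 2]  (not all equal)
t=12: [49, 49, 43, 43]  (not all equal)
t=13: [82, 82, 71, 71]  (not all equal)
t=14: [81, 81, 61, 61]  (not all equal)
t=15: [73, 73, 37, 37]  (not all equal)
t=16: [58, 58, 52, 52]  (not all equal)
t=17: [31, 31, 79, 79]  (not all equal)
t=18: [41, 41, 69, 69]  (not all equal)
t=19: [59, 59, 51, 51]  (not all equal)
t=20: [33, 33, 77, 77]  (not all equal)
t=21: [45, 45, 66, 66]  (not all equal)
t=22: [67, 67, 46, 46]  (not all equal)
t=23: [49, 49, 70, 70]  (not all equal)
t=24: [79, 79, 58, 58]  (not all equal)
t=25: [66, 66, 28, 28]  (not all equal)
t=26: [36, 36, 26, 26]  (not all equal)
t=27: [41, 41, 23, 23]  (not all equal)
t=28: [51, 51, 18, 18]  (not all equal)
t=29: [91, 91, 90, 90]  (not all equal)
t=30: [17, 17, 15, 15]  (not all equal)
t=31: [85, 85, 82, 82]  (not all equal)
t=32: [17, 17, 70, 70]  (not all equal)
t=33: [80, 80, 59, 59]  (not all equal)
t=34: [69, 69, 31, 31]  (not all equal)
t=35: [45, 45, 35, 35]  (not all equal)
t=36: [68, 68, 50, 50]  (not all equal)
t=37: [54, 54, 80, 80]  (not all equal)
t=38: [19, 19, 66, 66]  (not all equal)
t=39: [82, 82, 50, 50]  (not all equal)
t=40: [88, 88, 88, 88]  (all equal)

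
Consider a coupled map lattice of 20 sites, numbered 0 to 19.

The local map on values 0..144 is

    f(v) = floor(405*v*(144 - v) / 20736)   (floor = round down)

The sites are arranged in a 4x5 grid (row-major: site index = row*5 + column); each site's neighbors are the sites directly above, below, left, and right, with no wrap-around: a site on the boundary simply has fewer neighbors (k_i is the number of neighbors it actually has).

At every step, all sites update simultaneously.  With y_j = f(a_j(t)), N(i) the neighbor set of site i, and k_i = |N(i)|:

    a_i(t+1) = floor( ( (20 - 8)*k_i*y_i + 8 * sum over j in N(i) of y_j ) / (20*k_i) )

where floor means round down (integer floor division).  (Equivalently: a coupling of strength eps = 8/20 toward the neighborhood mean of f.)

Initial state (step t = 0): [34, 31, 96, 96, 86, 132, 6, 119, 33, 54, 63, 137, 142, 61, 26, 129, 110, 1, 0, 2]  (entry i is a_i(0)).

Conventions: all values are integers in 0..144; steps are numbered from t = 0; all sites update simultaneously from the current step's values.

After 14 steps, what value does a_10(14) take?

Answer: a_10(14) = 92

Derivation:
t=0: [34, 31, 96, 96, 86, 132, 6, 119, 33, 54, 63, 137, 142, 61, 26, 129, 110, 1, 0, 2]
t=1: [63, 64, 82, 88, 95, 43, 27, 53, 76, 86, 70, 30, 20, 72, 61, 56, 51, 11, 14, 14]
t=2: [96, 94, 98, 96, 92, 85, 71, 87, 98, 96, 93, 69, 57, 88, 89, 96, 80, 40, 42, 47]
t=3: [91, 91, 89, 89, 91, 95, 99, 94, 90, 90, 93, 99, 95, 93, 93, 92, 96, 85, 85, 89]
t=4: [93, 93, 94, 94, 94, 90, 88, 91, 93, 93, 91, 88, 90, 92, 92, 92, 90, 95, 96, 94]
t=5: [92, 92, 91, 91, 91, 94, 95, 93, 92, 92, 94, 95, 93, 92, 92, 93, 93, 91, 90, 91]
t=6: [92, 92, 93, 93, 93, 91, 90, 92, 93, 93, 91, 90, 92, 93, 93, 91, 92, 93, 93, 93]
t=7: [93, 93, 92, 92, 92, 93, 93, 92, 92, 92, 94, 93, 92, 92, 92, 93, 93, 92, 92, 92]
t=8: [92, 92, 92, 93, 93, 91, 92, 92, 93, 93, 91, 92, 92, 93, 93, 91, 92, 92, 93, 93]
t=9: [93, 93, 92, 92, 92, 93, 93, 92, 92, 92, 93, 93, 92, 92, 92, 93, 93, 92, 92, 92]
t=10: [92, 92, 92, 93, 93, 92, 92, 92, 93, 93, 92, 92, 92, 93, 93, 92, 92, 92, 93, 93]
t=11: [93, 93, 92, 92, 92, 93, 93, 92, 92, 92, 93, 93, 92, 92, 92, 93, 93, 92, 92, 92]
t=12: [92, 92, 92, 93, 93, 92, 92, 92, 93, 93, 92, 92, 92, 93, 93, 92, 92, 92, 93, 93]
t=13: [93, 93, 92, 92, 92, 93, 93, 92, 92, 92, 93, 93, 92, 92, 92, 93, 93, 92, 92, 92]
t=14: [92, 92, 92, 93, 93, 92, 92, 92, 93, 93, 92, 92, 92, 93, 93, 92, 92, 92, 93, 93]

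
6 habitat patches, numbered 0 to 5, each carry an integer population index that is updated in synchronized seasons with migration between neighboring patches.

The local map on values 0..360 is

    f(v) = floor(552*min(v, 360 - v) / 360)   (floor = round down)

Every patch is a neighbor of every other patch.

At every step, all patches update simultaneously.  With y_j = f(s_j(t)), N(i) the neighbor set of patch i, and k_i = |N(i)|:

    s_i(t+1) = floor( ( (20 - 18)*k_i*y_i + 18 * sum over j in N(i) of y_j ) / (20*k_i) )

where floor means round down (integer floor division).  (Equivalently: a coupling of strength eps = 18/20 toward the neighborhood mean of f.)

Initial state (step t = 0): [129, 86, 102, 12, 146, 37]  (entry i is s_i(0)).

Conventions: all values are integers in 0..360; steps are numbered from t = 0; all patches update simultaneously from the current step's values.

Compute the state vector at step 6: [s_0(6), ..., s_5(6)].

Simulating step by step:
t=0: [129, 86, 102, 12, 146, 37]
t=1: [124, 130, 128, 139, 122, 136]
t=2: [199, 198, 199, 197, 199, 198]
t=3: [247, 247, 247, 247, 247, 247]
t=4: [173, 173, 173, 173, 173, 173]
t=5: [265, 265, 265, 265, 265, 265]
t=6: [145, 145, 145, 145, 145, 145]

Answer: [145, 145, 145, 145, 145, 145]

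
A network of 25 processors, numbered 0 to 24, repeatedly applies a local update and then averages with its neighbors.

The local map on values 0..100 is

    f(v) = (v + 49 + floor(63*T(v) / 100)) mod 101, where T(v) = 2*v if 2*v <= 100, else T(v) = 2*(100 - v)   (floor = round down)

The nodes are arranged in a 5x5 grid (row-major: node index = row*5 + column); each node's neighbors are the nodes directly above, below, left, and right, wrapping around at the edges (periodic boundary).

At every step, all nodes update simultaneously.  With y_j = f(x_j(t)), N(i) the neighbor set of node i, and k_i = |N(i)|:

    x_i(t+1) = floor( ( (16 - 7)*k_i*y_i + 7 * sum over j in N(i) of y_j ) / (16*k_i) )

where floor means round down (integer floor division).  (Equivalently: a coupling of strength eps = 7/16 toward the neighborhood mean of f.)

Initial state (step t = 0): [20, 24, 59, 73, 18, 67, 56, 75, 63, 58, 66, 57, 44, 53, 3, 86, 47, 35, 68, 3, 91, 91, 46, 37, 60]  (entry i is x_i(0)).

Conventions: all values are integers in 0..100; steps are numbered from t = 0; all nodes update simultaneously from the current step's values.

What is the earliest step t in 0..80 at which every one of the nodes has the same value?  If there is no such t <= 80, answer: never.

Answer: 7
Key observation: Synchronization is absorbing here: once all nodes are equal they stay equal, and step 7 is the first all-equal step.

Derivation:
t=0: [20, 24, 59, 73, 18, 67, 56, 75, 63, 58, 66, 57, 44, 53, 3, 86, 47, 35, 68, 3, 91, 91, 46, 37, 60]  (not all equal)
t=1: [74, 29, 50, 56, 79, 60, 51, 54, 56, 60, 55, 56, 48, 57, 55, 52, 50, 37, 50, 55, 55, 45, 46, 41, 57]  (not all equal)
t=2: [50, 31, 54, 56, 54, 57, 54, 59, 58, 57, 59, 59, 54, 58, 58, 59, 56, 42, 54, 59, 57, 47, 48, 47, 56]  (not all equal)
t=3: [55, 35, 54, 58, 59, 59, 54, 58, 58, 58, 58, 58, 56, 58, 58, 58, 56, 49, 56, 58, 58, 51, 54, 55, 58]  (not all equal)
t=4: [55, 41, 55, 58, 58, 58, 55, 58, 58, 58, 58, 58, 58, 58, 58, 58, 58, 58, 58, 58, 58, 55, 59, 58, 58]  (not all equal)
t=5: [56, 48, 56, 58, 58, 58, 56, 58, 58, 58, 58, 58, 58, 58, 58, 58, 58, 58, 58, 58, 58, 56, 58, 58, 58]  (not all equal)
t=6: [58, 57, 58, 58, 58, 58, 58, 58, 58, 58, 58, 58, 58, 58, 58, 58, 58, 58, 58, 58, 58, 58, 58, 58, 58]  (not all equal)
t=7: [58, 58, 58, 58, 58, 58, 58, 58, 58, 58, 58, 58, 58, 58, 58, 58, 58, 58, 58, 58, 58, 58, 58, 58, 58]  (all equal)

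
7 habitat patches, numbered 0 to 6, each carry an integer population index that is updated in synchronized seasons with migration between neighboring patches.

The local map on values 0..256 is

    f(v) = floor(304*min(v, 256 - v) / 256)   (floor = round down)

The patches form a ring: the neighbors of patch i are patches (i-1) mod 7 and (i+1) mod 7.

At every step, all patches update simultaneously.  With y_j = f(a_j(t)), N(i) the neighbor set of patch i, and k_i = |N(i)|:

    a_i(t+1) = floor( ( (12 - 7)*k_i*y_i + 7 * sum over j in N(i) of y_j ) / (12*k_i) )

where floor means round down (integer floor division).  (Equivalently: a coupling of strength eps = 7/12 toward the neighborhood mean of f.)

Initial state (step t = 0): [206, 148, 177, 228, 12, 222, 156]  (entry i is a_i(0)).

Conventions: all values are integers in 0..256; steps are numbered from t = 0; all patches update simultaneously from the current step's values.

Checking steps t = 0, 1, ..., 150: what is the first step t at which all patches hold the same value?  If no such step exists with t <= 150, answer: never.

Answer: never
Key observation: The state at step 10 reappears at step 12 — the system is in a cycle of period 2 from step 10 on.  No step 0..12 is synchronized, and the cycle repeats forever, so no step up to 150 (or ever) has all patches equal.

Derivation:
t=0: [206, 148, 177, 228, 12, 222, 156]  (not all equal)
t=1: [96, 97, 85, 44, 27, 55, 78]  (not all equal)
t=2: [107, 110, 90, 60, 47, 63, 90]  (not all equal)
t=3: [121, 122, 102, 76, 65, 77, 102]  (not all equal)
t=4: [136, 137, 118, 95, 84, 95, 118]  (not all equal)
t=5: [141, 141, 132, 116, 106, 116, 132]  (not all equal)
t=6: [139, 139, 140, 136, 132, 136, 140]  (not all equal)
t=7: [137, 137, 138, 142, 144, 142, 138]  (not all equal)
t=8: [140, 140, 138, 135, 134, 135, 138]  (not all equal)
t=9: [137, 137, 140, 142, 143, 142, 140]  (not all equal)
t=10: [139, 139, 137, 135, 134, 135, 137]  (not all equal)
t=11: [138, 138, 140, 142, 143, 142, 140]  (not all equal)
t=12: [139, 139, 137, 135, 134, 135, 137]  (not all equal)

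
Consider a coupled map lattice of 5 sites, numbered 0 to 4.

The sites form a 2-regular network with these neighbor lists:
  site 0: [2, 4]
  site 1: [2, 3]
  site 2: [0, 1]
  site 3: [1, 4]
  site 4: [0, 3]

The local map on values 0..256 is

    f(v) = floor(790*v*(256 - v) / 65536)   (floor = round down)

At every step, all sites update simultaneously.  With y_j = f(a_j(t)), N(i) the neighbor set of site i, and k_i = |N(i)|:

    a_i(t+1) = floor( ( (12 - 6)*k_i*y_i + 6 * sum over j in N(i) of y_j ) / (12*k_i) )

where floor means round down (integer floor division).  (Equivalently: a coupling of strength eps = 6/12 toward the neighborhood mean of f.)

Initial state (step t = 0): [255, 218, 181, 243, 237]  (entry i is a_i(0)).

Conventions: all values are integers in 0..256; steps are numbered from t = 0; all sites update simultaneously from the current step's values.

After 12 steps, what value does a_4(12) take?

Simulating step by step:
t=0: [255, 218, 181, 243, 237]
t=1: [55, 99, 107, 57, 37]
t=2: [138, 175, 176, 139, 115]
t=3: [189, 176, 176, 189, 195]
t=4: [154, 164, 164, 154, 147]
t=5: [188, 183, 183, 188, 191]
t=6: [154, 159, 159, 154, 151]
t=7: [188, 186, 186, 188, 190]
t=8: [153, 155, 155, 153, 152]
t=9: [189, 188, 188, 189, 189]
t=10: [152, 153, 153, 152, 152]
t=11: [189, 189, 189, 189, 190]
t=12: [151, 152, 152, 151, 151]

Answer: a_4(12) = 151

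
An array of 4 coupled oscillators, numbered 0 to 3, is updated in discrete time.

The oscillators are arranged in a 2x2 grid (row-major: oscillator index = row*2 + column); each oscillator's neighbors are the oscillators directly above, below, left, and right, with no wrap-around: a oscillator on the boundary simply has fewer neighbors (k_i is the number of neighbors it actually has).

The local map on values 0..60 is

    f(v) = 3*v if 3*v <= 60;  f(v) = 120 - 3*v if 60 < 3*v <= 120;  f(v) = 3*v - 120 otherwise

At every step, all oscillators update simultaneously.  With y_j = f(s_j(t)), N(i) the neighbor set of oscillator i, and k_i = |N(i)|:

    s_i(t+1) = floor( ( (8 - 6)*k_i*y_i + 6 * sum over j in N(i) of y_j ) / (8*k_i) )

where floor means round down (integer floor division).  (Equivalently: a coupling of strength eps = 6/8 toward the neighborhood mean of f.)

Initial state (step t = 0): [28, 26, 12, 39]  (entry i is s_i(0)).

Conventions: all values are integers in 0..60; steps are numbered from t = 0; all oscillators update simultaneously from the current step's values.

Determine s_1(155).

Simulating step by step:
t=0: [28, 26, 12, 39]
t=1: [38, 25, 23, 30]
t=2: [37, 24, 26, 43]
t=3: [36, 18, 17, 36]
t=4: [42, 22, 21, 42]
t=5: [43, 18, 18, 43]
t=6: [42, 20, 20, 42]
t=7: [46, 19, 19, 46]
t=8: [47, 27, 27, 47]
t=9: [34, 25, 25, 34]
t=10: [38, 24, 24, 38]
t=11: [37, 16, 16, 37]
t=12: [38, 18, 18, 38]
t=13: [42, 18, 18, 42]
t=14: [42, 18, 18, 42]

Answer: s_1(155) = 18
Key observation: The state at step 13, [42, 18, 18, 42], reappears at step 14: the system is in a cycle of period 1 from step 13 on.  Therefore the state at step 155 equals the state at step 13 + ((155 - 13) mod 1) = 13, which is [42, 18, 18, 42].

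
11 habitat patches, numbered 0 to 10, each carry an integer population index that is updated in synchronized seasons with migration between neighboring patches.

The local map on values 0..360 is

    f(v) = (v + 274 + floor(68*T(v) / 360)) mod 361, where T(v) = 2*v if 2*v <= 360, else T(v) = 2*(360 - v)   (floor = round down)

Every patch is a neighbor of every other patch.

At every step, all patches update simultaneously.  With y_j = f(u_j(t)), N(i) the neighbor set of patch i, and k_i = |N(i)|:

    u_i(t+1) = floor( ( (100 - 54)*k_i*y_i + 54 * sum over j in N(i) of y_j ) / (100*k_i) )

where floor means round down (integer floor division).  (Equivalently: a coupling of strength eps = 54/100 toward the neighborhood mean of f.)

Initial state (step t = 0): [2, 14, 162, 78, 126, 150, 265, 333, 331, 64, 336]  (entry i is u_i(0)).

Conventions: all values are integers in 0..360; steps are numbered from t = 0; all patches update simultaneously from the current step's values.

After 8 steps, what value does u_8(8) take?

Simulating step by step:
t=0: [2, 14, 162, 78, 126, 150, 265, 333, 331, 64, 336]
t=1: [215, 222, 158, 111, 138, 151, 189, 207, 206, 103, 207]
t=2: [156, 159, 135, 109, 124, 132, 150, 154, 154, 105, 154]
t=3: [113, 115, 102, 87, 95, 100, 110, 112, 112, 85, 112]
t=4: [60, 61, 54, 46, 50, 53, 59, 60, 60, 45, 60]
t=5: [352, 353, 349, 344, 346, 348, 351, 352, 352, 344, 352]
t=6: [266, 266, 266, 264, 265, 265, 266, 266, 266, 264, 266]
t=7: [213, 213, 213, 213, 213, 213, 213, 213, 213, 213, 213]
t=8: [181, 181, 181, 181, 181, 181, 181, 181, 181, 181, 181]

Answer: u_8(8) = 181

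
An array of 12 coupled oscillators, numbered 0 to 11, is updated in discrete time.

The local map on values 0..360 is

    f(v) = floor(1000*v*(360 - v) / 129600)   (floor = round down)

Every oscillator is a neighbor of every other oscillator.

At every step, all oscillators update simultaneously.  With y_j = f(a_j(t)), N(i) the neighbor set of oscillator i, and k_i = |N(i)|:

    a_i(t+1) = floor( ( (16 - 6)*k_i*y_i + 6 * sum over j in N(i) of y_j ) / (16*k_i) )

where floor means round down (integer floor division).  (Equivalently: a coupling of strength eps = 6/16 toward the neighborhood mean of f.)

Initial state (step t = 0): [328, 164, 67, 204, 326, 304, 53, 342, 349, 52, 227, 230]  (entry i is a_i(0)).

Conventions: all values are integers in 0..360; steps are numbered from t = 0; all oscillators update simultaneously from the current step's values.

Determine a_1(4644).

Simulating step by step:
t=0: [328, 164, 67, 204, 326, 304, 53, 342, 349, 52, 227, 230]
t=1: [106, 205, 148, 203, 109, 136, 132, 86, 75, 131, 195, 194]
t=2: [213, 236, 234, 236, 216, 230, 228, 198, 188, 228, 238, 238]
t=3: [237, 228, 229, 228, 237, 231, 232, 241, 242, 232, 227, 227]
t=4: [225, 230, 229, 230, 225, 228, 228, 223, 223, 228, 230, 230]
t=5: [233, 230, 231, 230, 233, 232, 232, 233, 233, 232, 230, 230]
t=6: [228, 229, 229, 229, 228, 229, 229, 228, 228, 229, 229, 229]
t=7: [231, 231, 231, 231, 231, 231, 231, 231, 231, 231, 231, 231]
t=8: [229, 229, 229, 229, 229, 229, 229, 229, 229, 229, 229, 229]
t=9: [231, 231, 231, 231, 231, 231, 231, 231, 231, 231, 231, 231]

Answer: a_1(4644) = 229
Key observation: The state at step 7, [231, 231, 231, 231, 231, 231, 231, 231, 231, 231, 231, 231], reappears at step 9: the system is in a cycle of period 2 from step 7 on.  Therefore the state at step 4644 equals the state at step 7 + ((4644 - 7) mod 2) = 8, which is [229, 229, 229, 229, 229, 229, 229, 229, 229, 229, 229, 229].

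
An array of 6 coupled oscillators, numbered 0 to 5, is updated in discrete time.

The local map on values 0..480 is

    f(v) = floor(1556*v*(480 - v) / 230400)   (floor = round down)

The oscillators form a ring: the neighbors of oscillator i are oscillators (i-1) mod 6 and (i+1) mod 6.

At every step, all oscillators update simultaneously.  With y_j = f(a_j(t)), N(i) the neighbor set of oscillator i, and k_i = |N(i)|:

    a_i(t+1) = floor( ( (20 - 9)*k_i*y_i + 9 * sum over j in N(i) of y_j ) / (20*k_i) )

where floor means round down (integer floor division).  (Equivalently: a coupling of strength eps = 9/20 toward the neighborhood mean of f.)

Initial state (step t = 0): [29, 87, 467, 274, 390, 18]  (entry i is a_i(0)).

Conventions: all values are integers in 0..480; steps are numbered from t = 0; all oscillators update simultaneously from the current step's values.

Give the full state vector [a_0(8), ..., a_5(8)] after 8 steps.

Simulating step by step:
t=0: [29, 87, 467, 274, 390, 18]
t=1: [112, 155, 160, 272, 228, 103]
t=2: [288, 327, 352, 375, 358, 293]
t=3: [364, 337, 302, 280, 304, 353]
t=4: [297, 324, 357, 370, 351, 311]
t=5: [358, 336, 301, 285, 309, 345]
t=6: [305, 327, 357, 368, 350, 318]
t=7: [351, 332, 301, 288, 309, 340]
t=8: [314, 332, 358, 366, 351, 325]

Answer: [314, 332, 358, 366, 351, 325]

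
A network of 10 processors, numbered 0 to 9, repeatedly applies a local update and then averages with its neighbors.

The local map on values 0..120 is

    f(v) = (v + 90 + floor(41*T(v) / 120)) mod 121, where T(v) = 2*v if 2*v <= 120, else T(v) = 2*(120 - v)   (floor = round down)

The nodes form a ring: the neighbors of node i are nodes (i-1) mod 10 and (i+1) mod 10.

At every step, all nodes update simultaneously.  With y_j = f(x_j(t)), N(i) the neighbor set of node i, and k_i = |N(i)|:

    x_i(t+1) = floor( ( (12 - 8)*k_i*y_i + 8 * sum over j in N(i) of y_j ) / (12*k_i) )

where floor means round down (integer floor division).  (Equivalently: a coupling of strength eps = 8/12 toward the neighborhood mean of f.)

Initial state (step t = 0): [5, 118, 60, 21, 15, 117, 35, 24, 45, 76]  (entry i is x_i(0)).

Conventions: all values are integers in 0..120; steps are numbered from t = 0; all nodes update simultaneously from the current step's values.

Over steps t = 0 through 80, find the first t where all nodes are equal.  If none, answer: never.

Answer: 13
Key observation: Synchronization is absorbing here: once all nodes are equal they stay equal, and step 13 is the first all-equal step.

Derivation:
t=0: [5, 118, 60, 21, 15, 117, 35, 24, 45, 76]  (not all equal)
t=1: [87, 85, 54, 63, 69, 76, 41, 26, 42, 72]  (not all equal)
t=2: [76, 71, 68, 67, 72, 61, 41, 29, 41, 63]  (not all equal)
t=3: [72, 73, 72, 72, 71, 60, 41, 31, 41, 61]  (not all equal)
t=4: [72, 73, 73, 73, 72, 60, 43, 32, 43, 60]  (not all equal)
t=5: [72, 73, 74, 73, 72, 61, 44, 34, 44, 61]  (not all equal)
t=6: [72, 73, 74, 73, 72, 62, 46, 37, 46, 62]  (not all equal)
t=7: [72, 73, 74, 73, 72, 63, 49, 41, 49, 63]  (not all equal)
t=8: [72, 73, 74, 73, 72, 64, 53, 46, 53, 64]  (not all equal)
t=9: [72, 73, 74, 73, 72, 67, 58, 54, 58, 67]  (not all equal)
t=10: [73, 73, 74, 73, 73, 70, 65, 63, 65, 70]  (not all equal)
t=11: [73, 74, 74, 74, 73, 72, 71, 70, 71, 72]  (not all equal)
t=12: [73, 74, 74, 74, 73, 73, 73, 73, 73, 73]  (not all equal)
t=13: [74, 74, 74, 74, 74, 74, 74, 74, 74, 74]  (all equal)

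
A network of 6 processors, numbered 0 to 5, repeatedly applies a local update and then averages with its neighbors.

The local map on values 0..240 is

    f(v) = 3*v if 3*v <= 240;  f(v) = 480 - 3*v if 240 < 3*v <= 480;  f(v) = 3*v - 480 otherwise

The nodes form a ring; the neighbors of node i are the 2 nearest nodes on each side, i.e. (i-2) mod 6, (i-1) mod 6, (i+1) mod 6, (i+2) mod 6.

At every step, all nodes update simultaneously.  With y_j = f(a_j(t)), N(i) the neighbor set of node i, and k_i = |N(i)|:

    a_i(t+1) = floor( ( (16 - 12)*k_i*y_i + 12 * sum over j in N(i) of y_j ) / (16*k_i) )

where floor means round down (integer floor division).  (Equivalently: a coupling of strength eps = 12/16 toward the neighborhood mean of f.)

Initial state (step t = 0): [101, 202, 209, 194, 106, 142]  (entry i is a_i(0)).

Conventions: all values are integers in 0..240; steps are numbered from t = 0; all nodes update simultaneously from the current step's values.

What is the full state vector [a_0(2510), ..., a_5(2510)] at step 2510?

Answer: [232, 232, 232, 233, 232, 233]
Key observation: The state at step 30, [232, 232, 232, 233, 232, 233], reappears at step 40: the system is in a cycle of period 10 from step 30 on.  Therefore the state at step 2510 equals the state at step 30 + ((2510 - 30) mod 10) = 30, which is [232, 232, 232, 233, 232, 233].

Derivation:
t=0: [101, 202, 209, 194, 106, 142]
t=1: [135, 121, 143, 117, 130, 119]
t=2: [90, 100, 89, 103, 93, 107]
t=3: [193, 186, 196, 183, 191, 182]
t=4: [89, 83, 90, 81, 87, 80]
t=5: [222, 226, 221, 228, 223, 228]
t=6: [191, 195, 191, 196, 192, 196]
t=7: [98, 101, 98, 102, 99, 102]
t=8: [181, 179, 181, 178, 180, 178]
t=9: [59, 58, 59, 57, 58, 57]
t=10: [174, 174, 174, 173, 174, 173]
t=11: [41, 40, 41, 40, 40, 40]
t=12: [121, 121, 121, 120, 121, 120]
t=13: [117, 118, 117, 118, 118, 118]
t=14: [127, 127, 127, 126, 127, 126]
t=15: [99, 100, 99, 100, 100, 100]
t=16: [181, 181, 181, 180, 181, 180]
t=17: [62, 61, 62, 61, 61, 61]
t=18: [184, 184, 184, 183, 184, 183]
t=19: [71, 70, 71, 70, 70, 70]
t=20: [211, 211, 211, 210, 211, 210]
t=21: [152, 151, 152, 151, 151, 151]
t=22: [25, 25, 25, 26, 25, 26]
t=23: [75, 76, 75, 76, 76, 76]
t=24: [226, 226, 226, 227, 226, 227]
t=25: [198, 199, 198, 199, 199, 199]
t=26: [115, 115, 115, 116, 115, 116]
t=27: [134, 133, 134, 133, 133, 133]
t=28: [79, 79, 79, 80, 79, 80]
t=29: [237, 238, 237, 238, 238, 238]
t=30: [232, 232, 232, 233, 232, 233]
t=31: [216, 217, 216, 217, 217, 217]
t=32: [169, 169, 169, 170, 169, 170]
t=33: [27, 28, 27, 28, 28, 28]
t=34: [82, 82, 82, 83, 82, 83]
t=35: [233, 232, 233, 232, 232, 232]
t=36: [217, 217, 217, 216, 217, 216]
t=37: [170, 169, 170, 169, 169, 169]
t=38: [28, 28, 28, 27, 28, 27]
t=39: [83, 82, 83, 82, 82, 82]
t=40: [232, 232, 232, 233, 232, 233]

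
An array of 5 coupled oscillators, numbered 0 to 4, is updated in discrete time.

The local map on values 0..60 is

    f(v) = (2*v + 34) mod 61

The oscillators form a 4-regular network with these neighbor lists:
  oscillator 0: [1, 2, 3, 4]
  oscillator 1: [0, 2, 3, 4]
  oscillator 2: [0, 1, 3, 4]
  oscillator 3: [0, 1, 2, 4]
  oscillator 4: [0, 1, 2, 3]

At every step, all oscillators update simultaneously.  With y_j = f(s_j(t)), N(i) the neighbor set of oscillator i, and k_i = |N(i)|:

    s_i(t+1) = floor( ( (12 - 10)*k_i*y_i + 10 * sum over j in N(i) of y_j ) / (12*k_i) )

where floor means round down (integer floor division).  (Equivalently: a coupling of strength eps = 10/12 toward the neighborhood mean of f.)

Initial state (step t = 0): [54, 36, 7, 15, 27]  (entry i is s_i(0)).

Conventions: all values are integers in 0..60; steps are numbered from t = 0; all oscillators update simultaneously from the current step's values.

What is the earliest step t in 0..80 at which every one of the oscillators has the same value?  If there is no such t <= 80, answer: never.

Simulating step by step:
t=0: [54, 36, 7, 15, 27]  (not all equal)
t=1: [28, 27, 27, 29, 28]  (not all equal)
t=2: [28, 28, 28, 28, 28]  (all equal)

Answer: 2
Key observation: Synchronization is absorbing here: once all oscillators are equal they stay equal, and step 2 is the first all-equal step.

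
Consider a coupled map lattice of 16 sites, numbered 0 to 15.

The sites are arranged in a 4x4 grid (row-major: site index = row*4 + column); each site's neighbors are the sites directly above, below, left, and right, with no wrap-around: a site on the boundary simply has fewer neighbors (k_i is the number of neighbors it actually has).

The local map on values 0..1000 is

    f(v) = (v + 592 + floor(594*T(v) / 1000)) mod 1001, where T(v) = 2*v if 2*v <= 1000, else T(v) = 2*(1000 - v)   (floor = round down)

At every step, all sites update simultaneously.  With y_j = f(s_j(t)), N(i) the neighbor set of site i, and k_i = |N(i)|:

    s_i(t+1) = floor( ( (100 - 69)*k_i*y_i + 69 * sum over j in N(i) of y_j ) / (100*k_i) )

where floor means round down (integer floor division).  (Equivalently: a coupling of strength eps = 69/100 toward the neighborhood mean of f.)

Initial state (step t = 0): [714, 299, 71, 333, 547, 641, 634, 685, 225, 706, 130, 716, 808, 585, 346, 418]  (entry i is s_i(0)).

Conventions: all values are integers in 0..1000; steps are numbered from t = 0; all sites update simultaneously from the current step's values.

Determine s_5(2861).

Answer: s_5(2861) = 655
Key observation: The state at step 5, [655, 655, 655, 655, 655, 655, 655, 655, 655, 655, 655, 655, 655, 655, 655, 655], reappears at step 6: the system is in a cycle of period 1 from step 5 on.  Therefore the state at step 2861 equals the state at step 5 + ((2861 - 5) mod 1) = 5, which is [655, 655, 655, 655, 655, 655, 655, 655, 655, 655, 655, 655, 655, 655, 655, 655].

Derivation:
t=0: [714, 299, 71, 333, 547, 641, 634, 685, 225, 706, 130, 716, 808, 585, 346, 418]
t=1: [517, 547, 512, 580, 528, 587, 709, 574, 474, 594, 667, 666, 453, 580, 579, 498]
t=2: [678, 676, 669, 674, 665, 667, 661, 660, 638, 658, 656, 663, 627, 648, 668, 667]
t=3: [651, 651, 652, 653, 653, 653, 653, 653, 657, 655, 654, 654, 658, 656, 654, 653]
t=4: [656, 656, 656, 656, 655, 655, 656, 656, 655, 655, 655, 656, 655, 655, 655, 656]
t=5: [655, 655, 655, 655, 655, 655, 655, 655, 655, 655, 655, 655, 655, 655, 655, 655]
t=6: [655, 655, 655, 655, 655, 655, 655, 655, 655, 655, 655, 655, 655, 655, 655, 655]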